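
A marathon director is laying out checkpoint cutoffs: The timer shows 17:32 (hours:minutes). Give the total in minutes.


Hours: 17
Minutes: 32
Convert hours to minutes: 17 x 60 = 1020
Add remaining minutes: 1020 + 32 = 1052

1052


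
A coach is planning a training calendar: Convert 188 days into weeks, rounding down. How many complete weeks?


Total days: 188
Days per week: 7
Division: 188 / 7 = 26 remainder 6
Complete weeks: 26
Remaining days: 6

26


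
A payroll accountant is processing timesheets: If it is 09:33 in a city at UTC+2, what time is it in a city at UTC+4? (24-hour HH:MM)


Local time: 09:33 at UTC+2 (offset 2h)
Target zone: UTC+4 (offset 4h)
Difference: 4 - (2) = 2 hours
Calculation: 9 + (2) = 11
Result: 11:33

11:33


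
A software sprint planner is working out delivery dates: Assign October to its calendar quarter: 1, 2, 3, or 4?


Month: October (month 10)
Q1: January-March (months 1-3)
Q2: April-June (months 4-6)
Q3: July-September (months 7-9)
Q4: October-December (months 10-12)
Month 10 falls in Q4

4


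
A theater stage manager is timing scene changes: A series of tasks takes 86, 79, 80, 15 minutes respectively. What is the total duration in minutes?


Durations: 86, 79, 80, 15
Running sum: 86
+ 79 = 165
+ 80 = 245
+ 15 = 260
Total duration: 260 minutes
That is 4 hours and 20 minutes

260


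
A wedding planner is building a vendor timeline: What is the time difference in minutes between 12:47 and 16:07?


Start time: 12:47 = 767 minutes from midnight
End time: 16:07 = 967 minutes from midnight
Difference: 967 - 767 = 200 minutes
That is 3 hours and 20 minutes

200


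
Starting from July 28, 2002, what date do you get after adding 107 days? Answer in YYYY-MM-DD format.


Start: 2002-07-28
Adding 107 days
Days remaining in July: 3
After July: 104 days still to add
August 2002: 31 days, 73 remaining
September 2002: 30 days, 43 remaining
October 2002: 31 days, 12 remaining
November 2002 has 30 days, need 12
Result: 2002-11-12

2002-11-12


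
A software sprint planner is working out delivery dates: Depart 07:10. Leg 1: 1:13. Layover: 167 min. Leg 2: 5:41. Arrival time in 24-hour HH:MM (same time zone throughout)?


Depart: 07:10
Leg 1: +73 min -> 08:23
Layover: +167 min -> 11:10
Leg 2: +341 min -> 16:51
Total travel: 581 minutes = 9h 41m
Arrival: 16:51

16:51


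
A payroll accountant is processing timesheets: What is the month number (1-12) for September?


Calendar month order:
8. August
9. September <--
10. October
September is month number 9

9


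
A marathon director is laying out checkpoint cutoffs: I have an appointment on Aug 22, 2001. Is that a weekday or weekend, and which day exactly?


Date: 2001-08-22
January 1, 2001 is a Monday
Day of year: 234
Offset from Jan 1: 233 days
233 mod 7 = 2
Result: Wednesday

Wednesday


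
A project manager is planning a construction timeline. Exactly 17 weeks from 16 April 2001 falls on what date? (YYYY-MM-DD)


Start: 2001-04-16
Weeks to add: 17
Convert to days: 17 x 7 = 119 days
Add 119 days to 2001-04-16
Result: 2001-08-13

2001-08-13


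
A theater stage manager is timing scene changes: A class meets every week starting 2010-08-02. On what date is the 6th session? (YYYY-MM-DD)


First occurrence: 2010-08-02 (occurrence 1)
Each occurrence is 7 days after the previous.
Occurrence 6 is 5 weeks after the first.
5 weeks = 35 days
2010-08-02 + 35 days = 2010-09-06

2010-09-06


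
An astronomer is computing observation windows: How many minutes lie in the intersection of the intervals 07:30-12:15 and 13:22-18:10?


Interval A: [450, 735] minutes from midnight
Interval B: [802, 1090] minutes from midnight
Overlap start = max(450, 802) = 802
Overlap end = min(735, 1090) = 735
End <= start, so the intervals do not overlap: 0 minutes

0


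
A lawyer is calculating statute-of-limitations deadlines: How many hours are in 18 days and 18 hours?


Days: 18
Extra hours: 18
Hours per day: 24
Days to hours: 18 x 24 = 432
Total: 432 + 18 = 450

450


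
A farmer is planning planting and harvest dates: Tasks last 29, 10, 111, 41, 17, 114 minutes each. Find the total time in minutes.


Durations: 29, 10, 111, 41, 17, 114
Running sum: 29
+ 10 = 39
+ 111 = 150
+ 41 = 191
+ 17 = 208
+ 114 = 322
Total duration: 322 minutes
That is 5 hours and 22 minutes

322


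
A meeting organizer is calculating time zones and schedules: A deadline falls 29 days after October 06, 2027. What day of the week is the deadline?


Start: 2027-10-06 (Wednesday)
Step 1 - find target date: add 29 days
  2027-10-06 + 29 days = 2027-11-04
Step 2 - day of week:
  29 mod 7 = 1
  Wednesday + 1 days -> Thursday
Result: Thursday (2027-11-04)

Thursday


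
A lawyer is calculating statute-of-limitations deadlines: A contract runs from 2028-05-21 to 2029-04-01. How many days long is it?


Start date: 2028-05-21
End date: 2029-04-01
May 2028: +11 days
Jun 2028: +30 days
Jul 2028: +31 days
... (8 more months)
Total: 315 days

315


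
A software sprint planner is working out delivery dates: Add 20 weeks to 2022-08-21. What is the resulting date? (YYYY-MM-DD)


Start: 2022-08-21
Weeks to add: 20
Convert to days: 20 x 7 = 140 days
Add 140 days to 2022-08-21
Result: 2023-01-08

2023-01-08


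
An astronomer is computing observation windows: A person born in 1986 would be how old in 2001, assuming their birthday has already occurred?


Birth year: 1986
Current year: 2001
Age = current year - birth year
Age = 2001 - 1986 = 15

15


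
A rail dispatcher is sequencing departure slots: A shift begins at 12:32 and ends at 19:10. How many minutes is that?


Start time: 12:32 = 752 minutes from midnight
End time: 19:10 = 1150 minutes from midnight
Difference: 1150 - 752 = 398 minutes
That is 6 hours and 38 minutes

398


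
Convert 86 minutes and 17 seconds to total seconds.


Minutes: 86
Extra seconds: 17
Seconds per minute: 60
Minutes to seconds: 86 x 60 = 5160
Total: 5160 + 17 = 5177

5177


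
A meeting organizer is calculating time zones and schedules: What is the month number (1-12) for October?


Calendar month order:
9. September
10. October <--
11. November
October is month number 10

10


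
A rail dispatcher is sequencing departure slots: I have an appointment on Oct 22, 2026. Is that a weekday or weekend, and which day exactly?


Date: 2026-10-22
January 1, 2026 is a Thursday
Day of year: 295
Offset from Jan 1: 294 days
294 mod 7 = 0
Result: Thursday

Thursday


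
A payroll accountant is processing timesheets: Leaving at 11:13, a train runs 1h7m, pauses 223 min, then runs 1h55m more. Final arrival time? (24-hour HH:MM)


Depart: 11:13
Leg 1: +67 min -> 12:20
Layover: +223 min -> 16:03
Leg 2: +115 min -> 17:58
Total travel: 405 minutes = 6h 45m
Arrival: 17:58

17:58


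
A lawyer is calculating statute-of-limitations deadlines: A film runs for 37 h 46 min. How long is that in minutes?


Hours: 37
Minutes: 46
Convert hours to minutes: 37 x 60 = 2220
Add remaining minutes: 2220 + 46 = 2266

2266


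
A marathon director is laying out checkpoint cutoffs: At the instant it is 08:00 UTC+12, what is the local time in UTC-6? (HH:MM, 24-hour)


Local time: 08:00 at UTC+12 (offset 12h)
Target zone: UTC-6 (offset -6h)
Difference: -6 - (12) = -18 hours
Calculation: 8 + (-18) = -10
Wraparound: (-10) mod 24 = 14
Result: 14:00

14:00


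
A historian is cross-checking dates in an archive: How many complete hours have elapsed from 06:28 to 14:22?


Start: 06:28
End: 14:22
Hour difference: 14 - 6 = 8 hours
Minute difference: 22 - 28 = -6 minutes
Total minutes: 474
Complete hours: 474 / 60 = 7 (remainder 54)

7


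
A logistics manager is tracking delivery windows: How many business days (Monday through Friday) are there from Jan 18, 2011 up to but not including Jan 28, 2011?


Start: 2011-01-18 (Tuesday)
End (exclusive): 2011-01-28 (Friday)
Total calendar days: 10
Full weeks: 10 // 7 = 1 -> 5 weekdays
Remaining 3 days starting on Tuesday:
  Tue(w), Wed(w), Thu(w) -> 3 weekdays
Total business days: 5 + 3 = 8

8


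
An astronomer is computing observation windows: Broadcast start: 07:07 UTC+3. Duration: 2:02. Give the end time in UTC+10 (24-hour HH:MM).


Start: 07:07 in UTC+3
Step 1 - add duration:
  minutes: 7 + 2 = 9
  hours: 7 + 2 + 0 = 9
  end in UTC+3: 09:09
Step 2 - convert UTC+3 -> UTC+10:
  offset difference: 10 - (3) = 7 hours
  9 + (7) = 16 -> mod 24 = 16
Result: 16:09 in UTC+10

16:09


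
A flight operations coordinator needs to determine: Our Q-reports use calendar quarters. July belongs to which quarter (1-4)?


Month: July (month 7)
Q1: January-March (months 1-3)
Q2: April-June (months 4-6)
Q3: July-September (months 7-9)
Q4: October-December (months 10-12)
Month 7 falls in Q3

3


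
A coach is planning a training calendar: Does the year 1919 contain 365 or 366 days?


Year: 1919
Check leap year rules:
Divisible by 4? No
1919 is not a leap year
Days: 365

365


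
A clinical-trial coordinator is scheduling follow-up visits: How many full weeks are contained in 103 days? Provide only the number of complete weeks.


Total days: 103
Days per week: 7
Division: 103 / 7 = 14 remainder 5
Complete weeks: 14
Remaining days: 5

14


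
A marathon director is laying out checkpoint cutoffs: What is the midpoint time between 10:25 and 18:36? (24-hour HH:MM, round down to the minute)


Start time: 10:25 = 625 minutes from midnight
End time: 18:36 = 1116 minutes from midnight
Sum: 625 + 1116 = 1741
Midpoint: 1741 / 2 = 870 minutes
Convert: 870 / 60 = 14 hours, 30 minutes
Result: 14:30

14:30


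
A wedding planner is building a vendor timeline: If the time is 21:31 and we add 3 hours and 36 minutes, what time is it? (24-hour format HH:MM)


Start time: 21:31
Adding: 3 hours 36 minutes
Minutes: 31 + 36 = 67
Minute overflow: 67 >= 60, so carry 1 hour, minutes = 7
Hours: 21 + 3 + 1 = 25
Hour wraparound: 25 mod 24 = 1
Result: 01:07

01:07


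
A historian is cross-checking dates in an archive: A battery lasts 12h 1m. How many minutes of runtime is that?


Hours: 12
Extra minutes: 1
Minutes per hour: 60
Hours to minutes: 12 x 60 = 720
Total: 720 + 1 = 721

721


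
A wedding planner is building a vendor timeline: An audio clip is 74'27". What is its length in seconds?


Minutes: 74
Seconds: 27
Convert minutes to seconds: 74 x 60 = 4440
Add remaining seconds: 4440 + 27 = 4467

4467


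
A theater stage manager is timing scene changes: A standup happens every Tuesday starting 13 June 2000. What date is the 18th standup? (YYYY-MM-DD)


First occurrence: 2000-06-13 (occurrence 1)
Each occurrence is 7 days after the previous.
Occurrence 18 is 17 weeks after the first.
17 weeks = 119 days
2000-06-13 + 119 days = 2000-10-10

2000-10-10


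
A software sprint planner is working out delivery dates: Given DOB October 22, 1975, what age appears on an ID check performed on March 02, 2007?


Birth: 1975-10-22
Reference: 2007-03-02
Year difference: 2007 - 1975 = 32
Has birthday (10-22) occurred by 03-02? No
Birthday not yet reached this year -> subtract 1
Age in full years: 31

31


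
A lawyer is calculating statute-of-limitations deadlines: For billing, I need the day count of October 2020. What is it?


Month: October
Year: 2020
October is a 31-day month
Total: 31 days

31


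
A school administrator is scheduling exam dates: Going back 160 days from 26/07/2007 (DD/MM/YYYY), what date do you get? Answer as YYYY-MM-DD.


Start: 2007-07-26
Subtracting 160 days
Days already passed in July: 26
After going back through July: 134 more days to subtract
June 2007: 30 days, 104 remaining
May 2007: 31 days, 73 remaining
April 2007: 30 days, 43 remaining
March 2007: 31 days, 12 remaining
Result: 2007-02-16

2007-02-16


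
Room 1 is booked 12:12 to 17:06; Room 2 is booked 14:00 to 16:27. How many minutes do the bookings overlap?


Interval A: [732, 1026] minutes from midnight
Interval B: [840, 987] minutes from midnight
Overlap start = max(732, 840) = 840
Overlap end = min(1026, 987) = 987
Overlap = 987 - 840 = 147 minutes

147


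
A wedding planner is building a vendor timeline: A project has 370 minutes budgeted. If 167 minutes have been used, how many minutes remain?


Total budget: 370 minutes
Time used: 167 minutes
Remaining: 370 - 167 = 203 minutes
Percent used: 45.1%
Percent remaining: 54.9%

203


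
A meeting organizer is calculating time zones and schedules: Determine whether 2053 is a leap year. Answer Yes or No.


Year: 2053
Divisible by 4? 2053 / 4 = 513.25 -> No
Not divisible by 4, so NOT a leap year

No


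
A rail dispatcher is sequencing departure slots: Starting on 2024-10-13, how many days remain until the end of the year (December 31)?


Start: October 13, 2024
End: December 31, 2024
Days left in October: 18
November: 30
December: 31
Sum of remaining months: 61
Total: 18 + 61 = 79

79


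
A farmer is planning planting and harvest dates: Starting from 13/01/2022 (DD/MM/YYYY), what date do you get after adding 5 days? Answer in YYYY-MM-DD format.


Start: 2022-01-13
Adding 5 days
Days remaining in January: 18
Result: 2022-01-18

2022-01-18


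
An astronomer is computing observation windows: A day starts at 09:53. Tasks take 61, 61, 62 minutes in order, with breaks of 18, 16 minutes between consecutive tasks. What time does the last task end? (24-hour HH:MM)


Start: 09:53 = 593 min from midnight
  after task 1 (61 min): 10:54
  after break (18 min): 11:12
  after task 2 (61 min): 12:13
  after break (16 min): 12:29
  after task 3 (62 min): 13:31
Total elapsed: 218 minutes
End time: 13:31

13:31


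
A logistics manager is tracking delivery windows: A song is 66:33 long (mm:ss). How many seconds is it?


Minutes: 66
Extra seconds: 33
Seconds per minute: 60
Minutes to seconds: 66 x 60 = 3960
Total: 3960 + 33 = 3993

3993


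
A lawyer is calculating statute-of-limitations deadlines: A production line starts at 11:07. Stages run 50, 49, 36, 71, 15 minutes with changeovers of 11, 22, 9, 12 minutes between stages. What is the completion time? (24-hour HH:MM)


Start: 11:07 = 667 min from midnight
  after task 1 (50 min): 11:57
  after break (11 min): 12:08
  after task 2 (49 min): 12:57
  after break (22 min): 13:19
  after task 3 (36 min): 13:55
  after break (9 min): 14:04
  after task 4 (71 min): 15:15
  after break (12 min): 15:27
  after task 5 (15 min): 15:42
Total elapsed: 275 minutes
End time: 15:42

15:42


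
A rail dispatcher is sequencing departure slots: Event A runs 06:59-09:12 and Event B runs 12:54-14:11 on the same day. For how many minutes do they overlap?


Interval A: [419, 552] minutes from midnight
Interval B: [774, 851] minutes from midnight
Overlap start = max(419, 774) = 774
Overlap end = min(552, 851) = 552
End <= start, so the intervals do not overlap: 0 minutes

0


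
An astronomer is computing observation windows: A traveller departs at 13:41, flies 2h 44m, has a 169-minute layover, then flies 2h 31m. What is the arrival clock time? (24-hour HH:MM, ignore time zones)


Depart: 13:41
Leg 1: +164 min -> 16:25
Layover: +169 min -> 19:14
Leg 2: +151 min -> 21:45
Total travel: 484 minutes = 8h 4m
Arrival: 21:45

21:45


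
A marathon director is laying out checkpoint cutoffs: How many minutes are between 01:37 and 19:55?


Start time: 01:37 = 97 minutes from midnight
End time: 19:55 = 1195 minutes from midnight
Difference: 1195 - 97 = 1098 minutes
That is 18 hours and 18 minutes

1098


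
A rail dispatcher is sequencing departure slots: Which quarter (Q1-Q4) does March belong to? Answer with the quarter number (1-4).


Month: March (month 3)
Q1: January-March (months 1-3)
Q2: April-June (months 4-6)
Q3: July-September (months 7-9)
Q4: October-December (months 10-12)
Month 3 falls in Q1

1


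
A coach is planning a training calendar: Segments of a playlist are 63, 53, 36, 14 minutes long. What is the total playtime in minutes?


Durations: 63, 53, 36, 14
Running sum: 63
+ 53 = 116
+ 36 = 152
+ 14 = 166
Total duration: 166 minutes
That is 2 hours and 46 minutes

166


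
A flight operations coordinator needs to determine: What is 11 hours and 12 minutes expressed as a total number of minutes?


Hours: 11
Minutes: 12
Convert hours to minutes: 11 x 60 = 660
Add remaining minutes: 660 + 12 = 672

672


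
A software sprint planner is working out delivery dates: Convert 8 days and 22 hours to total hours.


Days: 8
Extra hours: 22
Hours per day: 24
Days to hours: 8 x 24 = 192
Total: 192 + 22 = 214

214


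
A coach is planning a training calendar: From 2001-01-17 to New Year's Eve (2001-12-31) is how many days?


Start: January 17, 2001
End: December 31, 2001
Days left in January: 14
February: 28
March: 31
April: 30
May: 31
... plus remaining months
Sum of remaining months: 334
Total: 14 + 334 = 348

348


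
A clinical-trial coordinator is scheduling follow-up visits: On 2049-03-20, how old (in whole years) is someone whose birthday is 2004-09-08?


Birth: 2004-09-08
Reference: 2049-03-20
Year difference: 2049 - 2004 = 45
Has birthday (09-08) occurred by 03-20? No
Birthday not yet reached this year -> subtract 1
Age in full years: 44

44


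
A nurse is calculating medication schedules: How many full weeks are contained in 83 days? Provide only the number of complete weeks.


Total days: 83
Days per week: 7
Division: 83 / 7 = 11 remainder 6
Complete weeks: 11
Remaining days: 6

11


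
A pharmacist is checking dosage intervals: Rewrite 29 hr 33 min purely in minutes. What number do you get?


Hours: 29
Extra minutes: 33
Minutes per hour: 60
Hours to minutes: 29 x 60 = 1740
Total: 1740 + 33 = 1773

1773


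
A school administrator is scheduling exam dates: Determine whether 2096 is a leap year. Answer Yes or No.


Year: 2096
Divisible by 4? 2096 / 4 = 524.0 -> Yes
Divisible by 100? 2096 / 100 = 20.96 -> No
Divisible by 4 but not 100, so it IS a leap year

Yes


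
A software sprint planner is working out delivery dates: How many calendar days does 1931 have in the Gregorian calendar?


Year: 1931
Check leap year rules:
Divisible by 4? No
1931 is not a leap year
Days: 365

365


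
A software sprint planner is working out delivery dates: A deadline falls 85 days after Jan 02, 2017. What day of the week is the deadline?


Start: 2017-01-02 (Monday)
Step 1 - find target date: add 85 days
  2017-01-02 + 85 days = 2017-03-28
Step 2 - day of week:
  85 mod 7 = 1
  Monday + 1 days -> Tuesday
Result: Tuesday (2017-03-28)

Tuesday


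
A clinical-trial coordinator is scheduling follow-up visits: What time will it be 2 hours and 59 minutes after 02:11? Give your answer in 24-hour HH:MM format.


Start time: 02:11
Adding: 2 hours 59 minutes
Minutes: 11 + 59 = 70
Minute overflow: 70 >= 60, so carry 1 hour, minutes = 10
Hours: 2 + 2 + 1 = 5
Result: 05:10

05:10


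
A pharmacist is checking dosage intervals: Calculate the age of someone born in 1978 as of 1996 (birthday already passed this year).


Birth year: 1978
Current year: 1996
Age = current year - birth year
Age = 1996 - 1978 = 18

18


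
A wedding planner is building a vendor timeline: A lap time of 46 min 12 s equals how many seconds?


Minutes: 46
Seconds: 12
Convert minutes to seconds: 46 x 60 = 2760
Add remaining seconds: 2760 + 12 = 2772

2772


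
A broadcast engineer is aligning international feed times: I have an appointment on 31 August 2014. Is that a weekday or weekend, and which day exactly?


Date: 2014-08-31
January 1, 2014 is a Wednesday
Day of year: 243
Offset from Jan 1: 242 days
242 mod 7 = 4
Result: Sunday

Sunday


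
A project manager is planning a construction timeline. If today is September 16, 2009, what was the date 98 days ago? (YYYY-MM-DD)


Start: 2009-09-16
Subtracting 98 days
Days already passed in September: 16
After going back through September: 82 more days to subtract
August 2009: 31 days, 51 remaining
July 2009: 31 days, 20 remaining
June 2009 has 30 days, need 20
Result: 2009-06-10

2009-06-10


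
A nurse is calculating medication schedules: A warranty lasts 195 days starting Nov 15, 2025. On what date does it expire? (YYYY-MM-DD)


Start: 2025-11-15
Adding 195 days
Days remaining in November: 15
After November: 180 days still to add
December 2025: 31 days, 149 remaining
January 2026: 31 days, 118 remaining
February 2026: 28 days, 90 remaining
March 2026: 31 days, 59 remaining
Result: 2026-05-29

2026-05-29


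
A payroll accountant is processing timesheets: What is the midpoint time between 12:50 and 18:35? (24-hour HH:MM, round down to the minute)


Start time: 12:50 = 770 minutes from midnight
End time: 18:35 = 1115 minutes from midnight
Sum: 770 + 1115 = 1885
Midpoint: 1885 / 2 = 942 minutes
Convert: 942 / 60 = 15 hours, 42 minutes
Result: 15:42

15:42


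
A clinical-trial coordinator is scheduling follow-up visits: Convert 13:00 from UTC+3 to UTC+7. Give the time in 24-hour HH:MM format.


Local time: 13:00 at UTC+3 (offset 3h)
Target zone: UTC+7 (offset 7h)
Difference: 7 - (3) = 4 hours
Calculation: 13 + (4) = 17
Result: 17:00

17:00


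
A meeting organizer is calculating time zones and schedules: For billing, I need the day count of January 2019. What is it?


Month: January
Year: 2019
January is a 31-day month
Total: 31 days

31


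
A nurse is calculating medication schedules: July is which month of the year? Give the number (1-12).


Calendar month order:
6. June
7. July <--
8. August
July is month number 7

7


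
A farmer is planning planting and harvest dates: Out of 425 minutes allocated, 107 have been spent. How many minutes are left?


Total budget: 425 minutes
Time used: 107 minutes
Remaining: 425 - 107 = 318 minutes
Percent used: 25.2%
Percent remaining: 74.8%

318


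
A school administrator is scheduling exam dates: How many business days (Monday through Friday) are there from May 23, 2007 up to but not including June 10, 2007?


Start: 2007-05-23 (Wednesday)
End (exclusive): 2007-06-10 (Sunday)
Total calendar days: 18
Full weeks: 18 // 7 = 2 -> 10 weekdays
Remaining 4 days starting on Wednesday:
  Wed(w), Thu(w), Fri(w), Sat(-) -> 3 weekdays
Total business days: 10 + 3 = 13

13


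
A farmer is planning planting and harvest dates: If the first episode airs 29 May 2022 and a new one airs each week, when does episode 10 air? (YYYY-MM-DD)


First occurrence: 2022-05-29 (occurrence 1)
Each occurrence is 7 days after the previous.
Occurrence 10 is 9 weeks after the first.
9 weeks = 63 days
2022-05-29 + 63 days = 2022-07-31

2022-07-31


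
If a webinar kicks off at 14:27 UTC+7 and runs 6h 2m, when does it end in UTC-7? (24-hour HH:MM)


Start: 14:27 in UTC+7
Step 1 - add duration:
  minutes: 27 + 2 = 29
  hours: 14 + 6 + 0 = 20
  end in UTC+7: 20:29
Step 2 - convert UTC+7 -> UTC-7:
  offset difference: -7 - (7) = -14 hours
  20 + (-14) = 6 -> mod 24 = 6
Result: 06:29 in UTC-7

06:29


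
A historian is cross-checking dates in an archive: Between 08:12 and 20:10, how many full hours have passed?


Start: 08:12
End: 20:10
Hour difference: 20 - 8 = 12 hours
Minute difference: 10 - 12 = -2 minutes
Total minutes: 718
Complete hours: 718 / 60 = 11 (remainder 58)

11


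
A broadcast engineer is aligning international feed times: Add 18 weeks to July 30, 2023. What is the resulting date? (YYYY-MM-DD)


Start: 2023-07-30
Weeks to add: 18
Convert to days: 18 x 7 = 126 days
Add 126 days to 2023-07-30
Result: 2023-12-03

2023-12-03


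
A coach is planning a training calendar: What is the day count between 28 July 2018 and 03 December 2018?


Start date: 2018-07-28
End date: 2018-12-03
Jul 2018: +4 days
Aug 2018: +31 days
Sep 2018: +30 days
... (3 more months)
Total: 128 days

128


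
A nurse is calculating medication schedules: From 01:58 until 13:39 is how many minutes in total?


Start time: 01:58 = 118 minutes from midnight
End time: 13:39 = 819 minutes from midnight
Difference: 819 - 118 = 701 minutes
That is 11 hours and 41 minutes

701


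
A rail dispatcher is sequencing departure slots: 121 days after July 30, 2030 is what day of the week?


Start: 2030-07-30 (Tuesday)
Step 1 - find target date: add 121 days
  2030-07-30 + 121 days = 2030-11-28
Step 2 - day of week:
  121 mod 7 = 2
  Tuesday + 2 days -> Thursday
Result: Thursday (2030-11-28)

Thursday


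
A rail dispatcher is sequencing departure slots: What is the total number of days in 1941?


Year: 1941
Check leap year rules:
Divisible by 4? No
1941 is not a leap year
Days: 365

365


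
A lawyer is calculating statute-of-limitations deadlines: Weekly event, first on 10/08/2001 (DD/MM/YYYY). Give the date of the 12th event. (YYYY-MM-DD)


First occurrence: 2001-08-10 (occurrence 1)
Each occurrence is 7 days after the previous.
Occurrence 12 is 11 weeks after the first.
11 weeks = 77 days
2001-08-10 + 77 days = 2001-10-26

2001-10-26


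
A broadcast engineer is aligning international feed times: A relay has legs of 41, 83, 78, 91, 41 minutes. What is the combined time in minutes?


Durations: 41, 83, 78, 91, 41
Running sum: 41
+ 83 = 124
+ 78 = 202
+ 91 = 293
+ 41 = 334
Total duration: 334 minutes
That is 5 hours and 34 minutes

334


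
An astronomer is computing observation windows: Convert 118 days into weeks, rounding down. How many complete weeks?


Total days: 118
Days per week: 7
Division: 118 / 7 = 16 remainder 6
Complete weeks: 16
Remaining days: 6

16


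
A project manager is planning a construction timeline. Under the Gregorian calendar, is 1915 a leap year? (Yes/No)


Year: 1915
Divisible by 4? 1915 / 4 = 478.75 -> No
Not divisible by 4, so NOT a leap year

No


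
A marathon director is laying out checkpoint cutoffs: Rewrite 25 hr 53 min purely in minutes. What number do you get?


Hours: 25
Extra minutes: 53
Minutes per hour: 60
Hours to minutes: 25 x 60 = 1500
Total: 1500 + 53 = 1553

1553


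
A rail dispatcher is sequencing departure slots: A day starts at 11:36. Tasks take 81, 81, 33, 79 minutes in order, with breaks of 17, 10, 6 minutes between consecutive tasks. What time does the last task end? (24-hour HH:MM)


Start: 11:36 = 696 min from midnight
  after task 1 (81 min): 12:57
  after break (17 min): 13:14
  after task 2 (81 min): 14:35
  after break (10 min): 14:45
  after task 3 (33 min): 15:18
  after break (6 min): 15:24
  after task 4 (79 min): 16:43
Total elapsed: 307 minutes
End time: 16:43

16:43


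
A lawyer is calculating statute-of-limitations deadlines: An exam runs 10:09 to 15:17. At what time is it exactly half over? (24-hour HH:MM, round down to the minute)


Start time: 10:09 = 609 minutes from midnight
End time: 15:17 = 917 minutes from midnight
Sum: 609 + 917 = 1526
Midpoint: 1526 / 2 = 763 minutes
Convert: 763 / 60 = 12 hours, 43 minutes
Result: 12:43

12:43


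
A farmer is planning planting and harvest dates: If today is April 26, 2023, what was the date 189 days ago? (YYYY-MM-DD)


Start: 2023-04-26
Subtracting 189 days
Days already passed in April: 26
After going back through April: 163 more days to subtract
March 2023: 31 days, 132 remaining
February 2023: 28 days, 104 remaining
January 2023: 31 days, 73 remaining
December 2022: 31 days, 42 remaining
Result: 2022-10-19

2022-10-19


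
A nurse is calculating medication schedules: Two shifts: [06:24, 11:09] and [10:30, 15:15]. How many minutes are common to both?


Interval A: [384, 669] minutes from midnight
Interval B: [630, 915] minutes from midnight
Overlap start = max(384, 630) = 630
Overlap end = min(669, 915) = 669
Overlap = 669 - 630 = 39 minutes

39


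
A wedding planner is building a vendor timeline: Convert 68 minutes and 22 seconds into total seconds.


Minutes: 68
Seconds: 22
Convert minutes to seconds: 68 x 60 = 4080
Add remaining seconds: 4080 + 22 = 4102

4102


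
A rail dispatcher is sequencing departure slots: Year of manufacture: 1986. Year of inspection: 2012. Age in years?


Birth year: 1986
Current year: 2012
Age = current year - birth year
Age = 2012 - 1986 = 26

26


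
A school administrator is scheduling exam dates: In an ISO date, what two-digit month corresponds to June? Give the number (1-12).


Calendar month order:
5. May
6. June <--
7. July
June is month number 6

6


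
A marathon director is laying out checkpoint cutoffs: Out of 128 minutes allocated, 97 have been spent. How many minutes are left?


Total budget: 128 minutes
Time used: 97 minutes
Remaining: 128 - 97 = 31 minutes
Percent used: 75.8%
Percent remaining: 24.2%

31


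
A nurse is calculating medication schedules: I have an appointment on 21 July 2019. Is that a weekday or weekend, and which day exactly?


Date: 2019-07-21
January 1, 2019 is a Tuesday
Day of year: 202
Offset from Jan 1: 201 days
201 mod 7 = 5
Result: Sunday

Sunday


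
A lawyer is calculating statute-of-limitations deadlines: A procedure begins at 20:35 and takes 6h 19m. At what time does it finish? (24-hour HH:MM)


Start time: 20:35
Adding: 6 hours 19 minutes
Minutes: 35 + 19 = 54
Hours: 20 + 6 + 0 = 26
Hour wraparound: 26 mod 24 = 2
Result: 02:54

02:54


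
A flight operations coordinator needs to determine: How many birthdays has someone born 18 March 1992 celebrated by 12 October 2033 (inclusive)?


Birth: 1992-03-18
Reference: 2033-10-12
Year difference: 2033 - 1992 = 41
Has birthday (03-18) occurred by 10-12? Yes
Age in full years: 41

41


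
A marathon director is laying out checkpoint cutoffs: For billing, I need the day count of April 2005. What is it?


Month: April
Year: 2005
April is a 30-day month
Total: 30 days

30


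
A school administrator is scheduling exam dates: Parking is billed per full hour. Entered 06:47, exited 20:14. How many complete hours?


Start: 06:47
End: 20:14
Hour difference: 20 - 6 = 14 hours
Minute difference: 14 - 47 = -33 minutes
Total minutes: 807
Complete hours: 807 / 60 = 13 (remainder 27)

13


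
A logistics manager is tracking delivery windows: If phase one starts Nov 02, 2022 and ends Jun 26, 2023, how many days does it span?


Start date: 2022-11-02
End date: 2023-06-26
Nov 2022: +29 days
Dec 2022: +31 days
Jan 2023: +31 days
... (5 more months)
Total: 236 days

236


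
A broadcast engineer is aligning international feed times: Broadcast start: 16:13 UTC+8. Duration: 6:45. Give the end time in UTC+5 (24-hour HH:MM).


Start: 16:13 in UTC+8
Step 1 - add duration:
  minutes: 13 + 45 = 58
  hours: 16 + 6 + 0 = 22
  end in UTC+8: 22:58
Step 2 - convert UTC+8 -> UTC+5:
  offset difference: 5 - (8) = -3 hours
  22 + (-3) = 19 -> mod 24 = 19
Result: 19:58 in UTC+5

19:58


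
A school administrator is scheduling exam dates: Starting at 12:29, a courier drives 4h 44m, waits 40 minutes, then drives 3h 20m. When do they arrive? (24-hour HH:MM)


Depart: 12:29
Leg 1: +284 min -> 17:13
Layover: +40 min -> 17:53
Leg 2: +200 min -> 21:13
Total travel: 524 minutes = 8h 44m
Arrival: 21:13

21:13


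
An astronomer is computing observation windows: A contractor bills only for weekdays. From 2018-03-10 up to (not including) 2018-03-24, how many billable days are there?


Start: 2018-03-10 (Saturday)
End (exclusive): 2018-03-24 (Saturday)
Total calendar days: 14
Full weeks: 14 // 7 = 2 -> 10 weekdays
Remaining 0 days starting on Saturday:
Total business days: 10 + 0 = 10

10


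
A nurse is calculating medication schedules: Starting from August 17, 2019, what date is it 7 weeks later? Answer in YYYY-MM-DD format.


Start: 2019-08-17
Weeks to add: 7
Convert to days: 7 x 7 = 49 days
Add 49 days to 2019-08-17
Result: 2019-10-05

2019-10-05


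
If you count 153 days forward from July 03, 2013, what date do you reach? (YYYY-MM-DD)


Start: 2013-07-03
Adding 153 days
Days remaining in July: 28
After July: 125 days still to add
August 2013: 31 days, 94 remaining
September 2013: 30 days, 64 remaining
October 2013: 31 days, 33 remaining
November 2013: 30 days, 3 remaining
Result: 2013-12-03

2013-12-03


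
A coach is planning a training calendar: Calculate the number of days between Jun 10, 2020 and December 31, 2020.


Start: June 10, 2020
End: December 31, 2020
Days left in June: 20
July: 31
August: 31
September: 30
October: 31
... plus remaining months
Sum of remaining months: 184
Total: 20 + 184 = 204

204


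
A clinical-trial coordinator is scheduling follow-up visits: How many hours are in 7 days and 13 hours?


Days: 7
Extra hours: 13
Hours per day: 24
Days to hours: 7 x 24 = 168
Total: 168 + 13 = 181

181


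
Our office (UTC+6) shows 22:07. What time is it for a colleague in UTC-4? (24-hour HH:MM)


Local time: 22:07 at UTC+6 (offset 6h)
Target zone: UTC-4 (offset -4h)
Difference: -4 - (6) = -10 hours
Calculation: 22 + (-10) = 12
Result: 12:07

12:07


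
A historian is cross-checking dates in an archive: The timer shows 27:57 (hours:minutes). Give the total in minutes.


Hours: 27
Minutes: 57
Convert hours to minutes: 27 x 60 = 1620
Add remaining minutes: 1620 + 57 = 1677

1677


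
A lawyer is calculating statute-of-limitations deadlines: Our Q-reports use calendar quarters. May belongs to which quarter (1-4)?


Month: May (month 5)
Q1: January-March (months 1-3)
Q2: April-June (months 4-6)
Q3: July-September (months 7-9)
Q4: October-December (months 10-12)
Month 5 falls in Q2

2


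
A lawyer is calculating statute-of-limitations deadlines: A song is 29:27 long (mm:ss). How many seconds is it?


Minutes: 29
Extra seconds: 27
Seconds per minute: 60
Minutes to seconds: 29 x 60 = 1740
Total: 1740 + 27 = 1767

1767


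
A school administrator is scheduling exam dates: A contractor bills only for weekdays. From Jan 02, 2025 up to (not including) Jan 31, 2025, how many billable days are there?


Start: 2025-01-02 (Thursday)
End (exclusive): 2025-01-31 (Friday)
Total calendar days: 29
Full weeks: 29 // 7 = 4 -> 20 weekdays
Remaining 1 days starting on Thursday:
  Thu(w) -> 1 weekdays
Total business days: 20 + 1 = 21

21


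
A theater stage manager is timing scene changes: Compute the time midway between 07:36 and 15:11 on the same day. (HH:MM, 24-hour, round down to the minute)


Start time: 07:36 = 456 minutes from midnight
End time: 15:11 = 911 minutes from midnight
Sum: 456 + 911 = 1367
Midpoint: 1367 / 2 = 683 minutes
Convert: 683 / 60 = 11 hours, 23 minutes
Result: 11:23

11:23


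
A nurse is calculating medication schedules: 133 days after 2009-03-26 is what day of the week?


Start: 2009-03-26 (Thursday)
Step 1 - find target date: add 133 days
  2009-03-26 + 133 days = 2009-08-06
Step 2 - day of week:
  133 mod 7 = 0
  Thursday + 0 days -> Thursday
Result: Thursday (2009-08-06)

Thursday


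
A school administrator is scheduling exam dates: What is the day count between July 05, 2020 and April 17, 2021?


Start date: 2020-07-05
End date: 2021-04-17
Jul 2020: +27 days
Aug 2020: +31 days
Sep 2020: +30 days
... (7 more months)
Total: 286 days

286


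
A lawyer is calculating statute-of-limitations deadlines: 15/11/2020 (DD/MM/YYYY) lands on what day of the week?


Date: 2020-11-15
January 1, 2020 is a Wednesday
Day of year: 320
Offset from Jan 1: 319 days
319 mod 7 = 4
Result: Sunday

Sunday


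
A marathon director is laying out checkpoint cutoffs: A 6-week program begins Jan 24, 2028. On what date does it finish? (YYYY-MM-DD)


Start: 2028-01-24
Weeks to add: 6
Convert to days: 6 x 7 = 42 days
Add 42 days to 2028-01-24
Result: 2028-03-06

2028-03-06


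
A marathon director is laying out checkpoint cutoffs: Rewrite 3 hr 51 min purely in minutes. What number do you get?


Hours: 3
Extra minutes: 51
Minutes per hour: 60
Hours to minutes: 3 x 60 = 180
Total: 180 + 51 = 231

231


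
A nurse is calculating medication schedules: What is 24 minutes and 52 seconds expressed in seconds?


Minutes: 24
Extra seconds: 52
Seconds per minute: 60
Minutes to seconds: 24 x 60 = 1440
Total: 1440 + 52 = 1492

1492


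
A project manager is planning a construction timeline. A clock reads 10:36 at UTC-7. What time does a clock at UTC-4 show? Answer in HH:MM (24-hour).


Local time: 10:36 at UTC-7 (offset -7h)
Target zone: UTC-4 (offset -4h)
Difference: -4 - (-7) = 3 hours
Calculation: 10 + (3) = 13
Result: 13:36

13:36


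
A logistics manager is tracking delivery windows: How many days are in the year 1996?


Year: 1996
Check leap year rules:
Divisible by 4? Yes
Divisible by 100? No
1996 is a leap year
Days: 366

366


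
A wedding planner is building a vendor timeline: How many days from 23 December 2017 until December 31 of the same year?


Start: December 23, 2017
End: December 31, 2017
Days left in December: 8
Total: 8 days

8


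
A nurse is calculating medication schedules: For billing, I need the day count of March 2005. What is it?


Month: March
Year: 2005
March is a 31-day month
Total: 31 days

31


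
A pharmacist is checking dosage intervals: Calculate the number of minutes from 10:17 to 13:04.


Start time: 10:17 = 617 minutes from midnight
End time: 13:04 = 784 minutes from midnight
Difference: 784 - 617 = 167 minutes
That is 2 hours and 47 minutes

167


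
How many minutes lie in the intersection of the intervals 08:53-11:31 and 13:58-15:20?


Interval A: [533, 691] minutes from midnight
Interval B: [838, 920] minutes from midnight
Overlap start = max(533, 838) = 838
Overlap end = min(691, 920) = 691
End <= start, so the intervals do not overlap: 0 minutes

0


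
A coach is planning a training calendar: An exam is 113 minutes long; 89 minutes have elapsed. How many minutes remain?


Total budget: 113 minutes
Time used: 89 minutes
Remaining: 113 - 89 = 24 minutes
Percent used: 78.8%
Percent remaining: 21.2%

24


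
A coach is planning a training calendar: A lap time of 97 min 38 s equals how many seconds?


Minutes: 97
Seconds: 38
Convert minutes to seconds: 97 x 60 = 5820
Add remaining seconds: 5820 + 38 = 5858

5858


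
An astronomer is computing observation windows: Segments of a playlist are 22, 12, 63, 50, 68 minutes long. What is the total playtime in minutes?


Durations: 22, 12, 63, 50, 68
Running sum: 22
+ 12 = 34
+ 63 = 97
+ 50 = 147
+ 68 = 215
Total duration: 215 minutes
That is 3 hours and 35 minutes

215


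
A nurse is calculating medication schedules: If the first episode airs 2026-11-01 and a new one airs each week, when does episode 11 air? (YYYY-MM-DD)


First occurrence: 2026-11-01 (occurrence 1)
Each occurrence is 7 days after the previous.
Occurrence 11 is 10 weeks after the first.
10 weeks = 70 days
2026-11-01 + 70 days = 2027-01-10

2027-01-10


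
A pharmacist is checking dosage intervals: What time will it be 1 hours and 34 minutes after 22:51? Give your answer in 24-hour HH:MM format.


Start time: 22:51
Adding: 1 hours 34 minutes
Minutes: 51 + 34 = 85
Minute overflow: 85 >= 60, so carry 1 hour, minutes = 25
Hours: 22 + 1 + 1 = 24
Hour wraparound: 24 mod 24 = 0
Result: 00:25

00:25


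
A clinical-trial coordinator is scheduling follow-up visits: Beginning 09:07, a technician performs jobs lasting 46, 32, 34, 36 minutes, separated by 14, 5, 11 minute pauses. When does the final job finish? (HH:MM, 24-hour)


Start: 09:07 = 547 min from midnight
  after task 1 (46 min): 09:53
  after break (14 min): 10:07
  after task 2 (32 min): 10:39
  after break (5 min): 10:44
  after task 3 (34 min): 11:18
  after break (11 min): 11:29
  after task 4 (36 min): 12:05
Total elapsed: 178 minutes
End time: 12:05

12:05


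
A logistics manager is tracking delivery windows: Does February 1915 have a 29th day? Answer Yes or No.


Year: 1915
Divisible by 4? 1915 / 4 = 478.75 -> No
Not divisible by 4, so NOT a leap year

No


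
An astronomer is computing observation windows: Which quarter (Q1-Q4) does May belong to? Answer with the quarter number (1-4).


Month: May (month 5)
Q1: January-March (months 1-3)
Q2: April-June (months 4-6)
Q3: July-September (months 7-9)
Q4: October-December (months 10-12)
Month 5 falls in Q2

2
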